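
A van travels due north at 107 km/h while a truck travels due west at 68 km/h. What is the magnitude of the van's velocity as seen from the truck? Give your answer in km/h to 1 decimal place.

Taking east as x and north as y: van velocity = (0.000, 107.000) km/h; truck velocity = (-68.000, 0.000) km/h.
Velocity of van relative to truck = (0.000, 107.000) − (-68.000, 0.000) = (68.000, 107.000) km/h.
Magnitude = |(68.000, 107.000)| = 126.779 km/h.

126.8 km/h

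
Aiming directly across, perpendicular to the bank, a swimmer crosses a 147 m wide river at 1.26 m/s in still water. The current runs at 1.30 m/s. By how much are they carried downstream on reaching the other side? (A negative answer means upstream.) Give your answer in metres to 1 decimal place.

Perpendicular speed = 1.260 m/s; crossing time = 147 / 1.260 = 116.667 s.
Net downstream speed = 1.300 m/s.
Drift = 1.300 × 116.667 = 151.667 m (downstream).

151.7 m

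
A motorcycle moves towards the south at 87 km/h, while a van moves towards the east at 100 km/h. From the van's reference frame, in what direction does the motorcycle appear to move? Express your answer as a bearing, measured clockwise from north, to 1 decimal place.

Taking east as x and north as y: motorcycle velocity = (0.000, -87.000) km/h; van velocity = (100.000, 0.000) km/h.
Velocity of motorcycle relative to van = (0.000, -87.000) − (100.000, 0.000) = (-100.000, -87.000) km/h.
Bearing = atan2(-100.00, -87.00) = 228.98° clockwise from north.

229.0°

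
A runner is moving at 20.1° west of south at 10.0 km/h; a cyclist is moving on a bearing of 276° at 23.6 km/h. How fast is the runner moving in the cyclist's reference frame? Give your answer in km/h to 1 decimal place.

Taking east as x and north as y: runner velocity = (-3.437, -9.391) km/h; cyclist velocity = (-23.471, 2.467) km/h.
Velocity of runner relative to cyclist = (-3.437, -9.391) − (-23.471, 2.467) = (20.034, -11.858) km/h.
Magnitude = |(20.034, -11.858)| = 23.280 km/h.

23.3 km/h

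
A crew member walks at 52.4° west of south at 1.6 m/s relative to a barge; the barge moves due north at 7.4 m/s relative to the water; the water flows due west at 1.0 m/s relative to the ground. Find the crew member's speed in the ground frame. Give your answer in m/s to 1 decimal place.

In east/north components (m/s): crew member relative to barge = (-1.268, -0.976); barge relative to water = (0.000, 7.400); water relative to ground = (-1.000, 0.000).
Sum = (-2.268, 6.424) m/s.
Speed = |(-2.268, 6.424)| = 6.812 m/s.

6.8 m/s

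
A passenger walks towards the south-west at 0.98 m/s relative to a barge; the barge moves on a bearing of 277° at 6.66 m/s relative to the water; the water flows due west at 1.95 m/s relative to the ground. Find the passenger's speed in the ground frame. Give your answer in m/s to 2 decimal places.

9.25 m/s

In east/north components (m/s): passenger relative to barge = (-0.693, -0.693); barge relative to water = (-6.610, 0.812); water relative to ground = (-1.950, 0.000).
Sum = (-9.253, 0.119) m/s.
Speed = |(-9.253, 0.119)| = 9.254 m/s.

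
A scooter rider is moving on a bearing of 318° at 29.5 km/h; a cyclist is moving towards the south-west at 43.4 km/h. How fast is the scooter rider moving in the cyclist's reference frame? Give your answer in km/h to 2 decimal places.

Taking east as x and north as y: scooter rider velocity = (-19.739, 21.923) km/h; cyclist velocity = (-30.688, -30.688) km/h.
Velocity of scooter rider relative to cyclist = (-19.739, 21.923) − (-30.688, -30.688) = (10.949, 52.611) km/h.
Magnitude = |(10.949, 52.611)| = 53.738 km/h.

53.74 km/h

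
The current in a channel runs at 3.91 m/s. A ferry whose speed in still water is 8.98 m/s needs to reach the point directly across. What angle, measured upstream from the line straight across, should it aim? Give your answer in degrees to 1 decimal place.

25.8°

To cancel the current, the upstream component of the ferry's velocity must equal the flow: 8.98 sin θ = 3.91.
sin θ = 3.91 / 8.98 = 0.4354.
θ = arcsin(0.4354) = 25.812°.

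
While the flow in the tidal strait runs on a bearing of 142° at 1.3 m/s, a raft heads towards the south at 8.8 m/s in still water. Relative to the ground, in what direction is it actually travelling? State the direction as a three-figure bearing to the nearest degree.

175°

Taking east as x and north as y: velocity relative to the water = (0.000, -8.800) m/s; the water relative to ground = (0.800, -1.024) m/s.
Velocity relative to ground = (0.000, -8.800) + (0.800, -1.024) = (0.800, -9.824) m/s.
Bearing = atan2(0.80, -9.82) = 175.34° clockwise from north.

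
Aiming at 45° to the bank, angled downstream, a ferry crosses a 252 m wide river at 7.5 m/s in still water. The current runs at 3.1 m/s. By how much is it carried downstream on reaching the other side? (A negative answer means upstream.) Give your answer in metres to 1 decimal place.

Perpendicular speed = 5.303 m/s; crossing time = 252 / 5.303 = 47.518 s.
Net downstream speed = 8.403 m/s.
Drift = 8.403 × 47.518 = 399.304 m (downstream).

399.3 m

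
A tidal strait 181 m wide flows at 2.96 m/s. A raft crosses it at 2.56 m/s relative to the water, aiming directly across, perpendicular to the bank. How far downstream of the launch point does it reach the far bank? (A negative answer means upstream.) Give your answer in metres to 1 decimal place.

209.3 m

Perpendicular speed = 2.560 m/s; crossing time = 181 / 2.560 = 70.703 s.
Net downstream speed = 2.960 m/s.
Drift = 2.960 × 70.703 = 209.281 m (downstream).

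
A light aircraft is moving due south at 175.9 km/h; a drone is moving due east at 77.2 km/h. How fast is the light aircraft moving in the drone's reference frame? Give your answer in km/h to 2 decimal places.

Taking east as x and north as y: light aircraft velocity = (0.000, -175.900) km/h; drone velocity = (77.200, 0.000) km/h.
Velocity of light aircraft relative to drone = (0.000, -175.900) − (77.200, 0.000) = (-77.200, -175.900) km/h.
Magnitude = |(-77.200, -175.900)| = 192.095 km/h.

192.10 km/h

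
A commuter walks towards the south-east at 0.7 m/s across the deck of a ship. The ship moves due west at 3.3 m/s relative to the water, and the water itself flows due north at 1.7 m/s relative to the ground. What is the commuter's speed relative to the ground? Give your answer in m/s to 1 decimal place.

3.1 m/s

In east/north components (m/s): commuter relative to ship = (0.495, -0.495); ship relative to water = (-3.300, 0.000); water relative to ground = (0.000, 1.700).
Sum = (-2.805, 1.205) m/s.
Speed = |(-2.805, 1.205)| = 3.053 m/s.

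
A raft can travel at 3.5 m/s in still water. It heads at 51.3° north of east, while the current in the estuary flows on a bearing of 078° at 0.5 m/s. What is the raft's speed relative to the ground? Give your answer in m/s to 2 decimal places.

3.90 m/s

Taking east as x and north as y: velocity relative to the water = (2.188, 2.732) m/s; the water relative to ground = (0.489, 0.104) m/s.
Velocity relative to ground = (2.188, 2.732) + (0.489, 0.104) = (2.677, 2.835) m/s.
Speed = |(2.677, 2.835)| = 3.900 m/s.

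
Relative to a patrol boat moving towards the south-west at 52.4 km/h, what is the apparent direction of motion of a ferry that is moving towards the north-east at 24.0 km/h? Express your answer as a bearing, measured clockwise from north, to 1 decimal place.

045.0°

Taking east as x and north as y: ferry velocity = (16.971, 16.971) km/h; patrol boat velocity = (-37.052, -37.052) km/h.
Velocity of ferry relative to patrol boat = (16.971, 16.971) − (-37.052, -37.052) = (54.023, 54.023) km/h.
Bearing = atan2(54.02, 54.02) = 45.00° clockwise from north.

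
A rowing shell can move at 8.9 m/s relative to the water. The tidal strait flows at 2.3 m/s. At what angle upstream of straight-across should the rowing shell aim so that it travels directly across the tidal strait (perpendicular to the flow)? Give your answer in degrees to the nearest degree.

To cancel the current, the upstream component of the rowing shell's velocity must equal the flow: 8.9 sin θ = 2.3.
sin θ = 2.3 / 8.9 = 0.2584.
θ = arcsin(0.2584) = 14.977°.

15°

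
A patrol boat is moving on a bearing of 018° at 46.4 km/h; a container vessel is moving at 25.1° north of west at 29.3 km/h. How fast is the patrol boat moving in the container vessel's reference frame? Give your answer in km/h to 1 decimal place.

51.7 km/h

Taking east as x and north as y: patrol boat velocity = (14.338, 44.129) km/h; container vessel velocity = (-26.533, 12.429) km/h.
Velocity of patrol boat relative to container vessel = (14.338, 44.129) − (-26.533, 12.429) = (40.872, 31.700) km/h.
Magnitude = |(40.872, 31.700)| = 51.724 km/h.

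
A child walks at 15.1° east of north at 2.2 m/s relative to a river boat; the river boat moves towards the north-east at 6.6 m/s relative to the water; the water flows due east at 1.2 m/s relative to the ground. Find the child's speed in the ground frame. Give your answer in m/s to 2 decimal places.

In east/north components (m/s): child relative to river boat = (0.573, 2.124); river boat relative to water = (4.667, 4.667); water relative to ground = (1.200, 0.000).
Sum = (6.440, 6.791) m/s.
Speed = |(6.440, 6.791)| = 9.359 m/s.

9.36 m/s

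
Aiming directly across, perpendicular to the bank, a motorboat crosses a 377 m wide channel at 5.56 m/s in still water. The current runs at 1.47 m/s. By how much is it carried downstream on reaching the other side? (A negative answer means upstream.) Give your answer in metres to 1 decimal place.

Perpendicular speed = 5.560 m/s; crossing time = 377 / 5.560 = 67.806 s.
Net downstream speed = 1.470 m/s.
Drift = 1.470 × 67.806 = 99.674 m (downstream).

99.7 m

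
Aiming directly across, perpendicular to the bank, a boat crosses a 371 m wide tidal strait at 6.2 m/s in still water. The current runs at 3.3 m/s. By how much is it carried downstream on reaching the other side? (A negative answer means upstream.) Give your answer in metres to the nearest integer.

Perpendicular speed = 6.200 m/s; crossing time = 371 / 6.200 = 59.839 s.
Net downstream speed = 3.300 m/s.
Drift = 3.300 × 59.839 = 197.468 m (downstream).

197 m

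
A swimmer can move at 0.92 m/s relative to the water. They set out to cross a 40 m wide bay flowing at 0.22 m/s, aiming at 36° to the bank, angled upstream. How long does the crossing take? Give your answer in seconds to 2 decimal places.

The component of the swimmer's velocity perpendicular to the bank is 0.92 × sin 36° = 0.541 m/s.
Only the cross-stream component determines the crossing time; the current contributes nothing perpendicular to the bank.
Time = 40 / 0.541 = 73.970 s.

73.97 s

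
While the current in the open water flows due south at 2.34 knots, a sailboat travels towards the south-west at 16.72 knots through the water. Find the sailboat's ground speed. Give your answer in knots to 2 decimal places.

Taking east as x and north as y: velocity relative to the water = (-11.823, -11.823) knots; the water relative to ground = (0.000, -2.340) knots.
Velocity relative to ground = (-11.823, -11.823) + (0.000, -2.340) = (-11.823, -14.163) knots.
Speed = |(-11.823, -14.163)| = 18.449 knots.

18.45 knots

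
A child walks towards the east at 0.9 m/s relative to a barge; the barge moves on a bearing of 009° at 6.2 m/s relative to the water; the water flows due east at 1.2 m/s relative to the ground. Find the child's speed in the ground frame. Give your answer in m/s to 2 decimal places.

In east/north components (m/s): child relative to barge = (0.900, 0.000); barge relative to water = (0.970, 6.124); water relative to ground = (1.200, 0.000).
Sum = (3.070, 6.124) m/s.
Speed = |(3.070, 6.124)| = 6.850 m/s.

6.85 m/s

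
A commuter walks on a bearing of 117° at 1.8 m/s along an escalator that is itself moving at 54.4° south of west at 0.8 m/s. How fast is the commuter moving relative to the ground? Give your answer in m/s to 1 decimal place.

1.9 m/s

Taking east as x and north as y: escalator velocity = (-0.466, -0.650) m/s; commuter velocity relative to escalator = (1.604, -0.817) m/s.
Velocity relative to ground = (-0.466, -0.650) + (1.604, -0.817) = (1.138, -1.468) m/s.
Speed = |(1.138, -1.468)| = 1.857 m/s.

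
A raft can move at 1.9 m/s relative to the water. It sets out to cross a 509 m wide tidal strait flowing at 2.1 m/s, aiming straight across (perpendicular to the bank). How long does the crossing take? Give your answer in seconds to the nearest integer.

The component of the raft's velocity perpendicular to the bank is 1.9 m/s.
Only the cross-stream component determines the crossing time; the current contributes nothing perpendicular to the bank.
Time = 509 / 1.900 = 267.895 s.

268 s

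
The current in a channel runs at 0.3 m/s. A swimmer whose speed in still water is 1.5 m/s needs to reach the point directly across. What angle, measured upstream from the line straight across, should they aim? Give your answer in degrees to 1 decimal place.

To cancel the current, the upstream component of the swimmer's velocity must equal the flow: 1.5 sin θ = 0.3.
sin θ = 0.3 / 1.5 = 0.2000.
θ = arcsin(0.2000) = 11.537°.

11.5°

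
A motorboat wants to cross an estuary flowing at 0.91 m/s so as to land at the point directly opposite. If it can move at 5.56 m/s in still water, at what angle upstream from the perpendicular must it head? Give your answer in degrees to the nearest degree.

To cancel the current, the upstream component of the motorboat's velocity must equal the flow: 5.56 sin θ = 0.91.
sin θ = 0.91 / 5.56 = 0.1637.
θ = arcsin(0.1637) = 9.420°.

9°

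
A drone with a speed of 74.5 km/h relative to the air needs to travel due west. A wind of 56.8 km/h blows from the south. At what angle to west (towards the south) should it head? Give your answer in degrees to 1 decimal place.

The wind pushes perpendicular to the desired track; the heading must have a component into the wind equal to 56.8 km/h: 74.5 sin θ = 56.8.
sin θ = 0.7624, so θ = 49.678°.

49.7°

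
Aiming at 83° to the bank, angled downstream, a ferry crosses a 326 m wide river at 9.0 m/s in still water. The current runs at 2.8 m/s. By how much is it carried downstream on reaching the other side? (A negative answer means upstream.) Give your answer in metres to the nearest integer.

Perpendicular speed = 8.933 m/s; crossing time = 326 / 8.933 = 36.494 s.
Net downstream speed = 3.897 m/s.
Drift = 3.897 × 36.494 = 142.212 m (downstream).

142 m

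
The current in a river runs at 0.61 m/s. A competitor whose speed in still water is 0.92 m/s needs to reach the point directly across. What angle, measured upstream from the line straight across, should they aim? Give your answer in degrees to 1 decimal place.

To cancel the current, the upstream component of the competitor's velocity must equal the flow: 0.92 sin θ = 0.61.
sin θ = 0.61 / 0.92 = 0.6630.
θ = arcsin(0.6630) = 41.532°.

41.5°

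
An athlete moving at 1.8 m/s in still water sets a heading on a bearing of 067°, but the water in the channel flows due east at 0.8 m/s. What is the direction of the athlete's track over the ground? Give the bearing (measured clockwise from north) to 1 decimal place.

Taking east as x and north as y: velocity relative to the water = (1.657, 0.703) m/s; the water relative to ground = (0.800, 0.000) m/s.
Velocity relative to ground = (1.657, 0.703) + (0.800, 0.000) = (2.457, 0.703) m/s.
Bearing = atan2(2.46, 0.70) = 74.03° clockwise from north.

074.0°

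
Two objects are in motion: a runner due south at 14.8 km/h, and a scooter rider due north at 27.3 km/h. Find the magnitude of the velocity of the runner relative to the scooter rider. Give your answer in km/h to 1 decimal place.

Taking east as x and north as y: runner velocity = (0.000, -14.800) km/h; scooter rider velocity = (0.000, 27.300) km/h.
Velocity of runner relative to scooter rider = (0.000, -14.800) − (0.000, 27.300) = (0.000, -42.100) km/h.
Magnitude = |(0.000, -42.100)| = 42.100 km/h.

42.1 km/h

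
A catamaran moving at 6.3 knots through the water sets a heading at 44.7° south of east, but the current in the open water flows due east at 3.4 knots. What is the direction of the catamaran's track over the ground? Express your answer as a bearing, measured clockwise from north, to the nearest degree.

Taking east as x and north as y: velocity relative to the water = (4.478, -4.431) knots; the water relative to ground = (3.400, 0.000) knots.
Velocity relative to ground = (4.478, -4.431) + (3.400, 0.000) = (7.878, -4.431) knots.
Bearing = atan2(7.88, -4.43) = 119.36° clockwise from north.

119°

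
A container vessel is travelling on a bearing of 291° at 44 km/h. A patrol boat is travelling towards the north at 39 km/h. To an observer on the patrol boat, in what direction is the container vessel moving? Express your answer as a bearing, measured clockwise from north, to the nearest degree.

241°

Taking east as x and north as y: container vessel velocity = (-41.078, 15.768) km/h; patrol boat velocity = (0.000, 39.000) km/h.
Velocity of container vessel relative to patrol boat = (-41.078, 15.768) − (0.000, 39.000) = (-41.078, -23.232) km/h.
Bearing = atan2(-41.08, -23.23) = 240.51° clockwise from north.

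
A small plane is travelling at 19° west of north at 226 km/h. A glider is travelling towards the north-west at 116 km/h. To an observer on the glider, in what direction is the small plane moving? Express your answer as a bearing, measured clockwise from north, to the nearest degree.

Taking east as x and north as y: small plane velocity = (-73.578, 213.687) km/h; glider velocity = (-82.024, 82.024) km/h.
Velocity of small plane relative to glider = (-73.578, 213.687) − (-82.024, 82.024) = (8.446, 131.663) km/h.
Bearing = atan2(8.45, 131.66) = 3.67° clockwise from north.

004°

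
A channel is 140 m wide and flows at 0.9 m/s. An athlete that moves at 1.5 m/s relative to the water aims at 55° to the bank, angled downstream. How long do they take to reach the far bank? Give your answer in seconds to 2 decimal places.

113.94 s

The component of the athlete's velocity perpendicular to the bank is 1.5 × sin 55° = 1.229 m/s.
Only the cross-stream component determines the crossing time; the current contributes nothing perpendicular to the bank.
Time = 140 / 1.229 = 113.939 s.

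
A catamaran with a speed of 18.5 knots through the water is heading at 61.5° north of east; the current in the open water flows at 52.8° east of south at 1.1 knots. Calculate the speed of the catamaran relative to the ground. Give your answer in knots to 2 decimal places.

18.37 knots

Taking east as x and north as y: velocity relative to the water = (8.827, 16.258) knots; the water relative to ground = (0.876, -0.665) knots.
Velocity relative to ground = (8.827, 16.258) + (0.876, -0.665) = (9.704, 15.593) knots.
Speed = |(9.704, 15.593)| = 18.366 knots.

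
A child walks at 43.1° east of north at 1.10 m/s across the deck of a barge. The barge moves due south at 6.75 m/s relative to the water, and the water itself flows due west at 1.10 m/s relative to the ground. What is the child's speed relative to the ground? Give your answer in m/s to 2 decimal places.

In east/north components (m/s): child relative to barge = (0.752, 0.803); barge relative to water = (0.000, -6.750); water relative to ground = (-1.100, 0.000).
Sum = (-0.348, -5.947) m/s.
Speed = |(-0.348, -5.947)| = 5.957 m/s.

5.96 m/s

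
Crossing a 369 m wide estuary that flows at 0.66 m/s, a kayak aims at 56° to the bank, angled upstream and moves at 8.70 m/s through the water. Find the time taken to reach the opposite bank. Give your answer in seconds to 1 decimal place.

51.2 s

The component of the kayak's velocity perpendicular to the bank is 8.70 × sin 56° = 7.213 m/s.
Only the cross-stream component determines the crossing time; the current contributes nothing perpendicular to the bank.
Time = 369 / 7.213 = 51.160 s.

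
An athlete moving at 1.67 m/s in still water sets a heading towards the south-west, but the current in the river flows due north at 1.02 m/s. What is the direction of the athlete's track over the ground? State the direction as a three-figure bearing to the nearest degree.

Taking east as x and north as y: velocity relative to the water = (-1.181, -1.181) m/s; the water relative to ground = (0.000, 1.020) m/s.
Velocity relative to ground = (-1.181, -1.181) + (0.000, 1.020) = (-1.181, -0.161) m/s.
Bearing = atan2(-1.18, -0.16) = 262.24° clockwise from north.

262°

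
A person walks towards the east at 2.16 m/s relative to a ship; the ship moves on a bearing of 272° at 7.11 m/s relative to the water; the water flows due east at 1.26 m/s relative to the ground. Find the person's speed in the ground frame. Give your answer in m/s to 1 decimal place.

3.7 m/s

In east/north components (m/s): person relative to ship = (2.160, 0.000); ship relative to water = (-7.106, 0.248); water relative to ground = (1.260, 0.000).
Sum = (-3.686, 0.248) m/s.
Speed = |(-3.686, 0.248)| = 3.694 m/s.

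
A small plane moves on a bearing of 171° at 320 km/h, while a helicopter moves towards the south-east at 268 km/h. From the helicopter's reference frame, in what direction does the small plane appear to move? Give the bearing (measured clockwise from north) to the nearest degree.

Taking east as x and north as y: small plane velocity = (50.059, -316.060) km/h; helicopter velocity = (189.505, -189.505) km/h.
Velocity of small plane relative to helicopter = (50.059, -316.060) − (189.505, -189.505) = (-139.446, -126.556) km/h.
Bearing = atan2(-139.45, -126.56) = 227.77° clockwise from north.

228°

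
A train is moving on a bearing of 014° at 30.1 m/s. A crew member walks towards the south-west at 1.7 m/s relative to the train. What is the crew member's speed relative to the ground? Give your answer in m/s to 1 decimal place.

28.7 m/s

Taking east as x and north as y: train velocity = (7.282, 29.206) m/s; crew member velocity relative to train = (-1.202, -1.202) m/s.
Velocity relative to ground = (7.282, 29.206) + (-1.202, -1.202) = (6.080, 28.004) m/s.
Speed = |(6.080, 28.004)| = 28.656 m/s.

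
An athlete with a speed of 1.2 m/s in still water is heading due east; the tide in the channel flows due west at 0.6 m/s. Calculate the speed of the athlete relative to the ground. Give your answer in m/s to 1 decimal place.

Taking east as x and north as y: velocity relative to the water = (1.200, 0.000) m/s; the water relative to ground = (-0.600, 0.000) m/s.
Velocity relative to ground = (1.200, 0.000) + (-0.600, 0.000) = (0.600, 0.000) m/s.
Speed = |(0.600, 0.000)| = 0.600 m/s.

0.6 m/s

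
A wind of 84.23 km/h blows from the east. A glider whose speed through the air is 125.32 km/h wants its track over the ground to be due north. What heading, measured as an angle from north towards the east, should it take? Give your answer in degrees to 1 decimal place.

The wind pushes perpendicular to the desired track; the heading must have a component into the wind equal to 84.23 km/h: 125.32 sin θ = 84.23.
sin θ = 0.6721, so θ = 42.231°.

42.2°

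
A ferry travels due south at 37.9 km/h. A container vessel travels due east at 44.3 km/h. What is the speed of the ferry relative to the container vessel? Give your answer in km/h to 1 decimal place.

Taking east as x and north as y: ferry velocity = (0.000, -37.900) km/h; container vessel velocity = (44.300, 0.000) km/h.
Velocity of ferry relative to container vessel = (0.000, -37.900) − (44.300, 0.000) = (-44.300, -37.900) km/h.
Magnitude = |(-44.300, -37.900)| = 58.300 km/h.

58.3 km/h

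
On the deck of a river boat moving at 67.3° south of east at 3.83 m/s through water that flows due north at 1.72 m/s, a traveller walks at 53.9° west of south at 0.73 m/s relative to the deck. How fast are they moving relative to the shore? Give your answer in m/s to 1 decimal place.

In east/north components (m/s): traveller relative to river boat = (-0.590, -0.430); river boat relative to water = (1.478, -3.533); water relative to ground = (0.000, 1.720).
Sum = (0.888, -2.243) m/s.
Speed = |(0.888, -2.243)| = 2.413 m/s.

2.4 m/s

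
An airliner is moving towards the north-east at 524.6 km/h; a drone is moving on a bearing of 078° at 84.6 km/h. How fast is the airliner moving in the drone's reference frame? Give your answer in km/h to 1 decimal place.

456.0 km/h

Taking east as x and north as y: airliner velocity = (370.948, 370.948) km/h; drone velocity = (82.751, 17.589) km/h.
Velocity of airliner relative to drone = (370.948, 370.948) − (82.751, 17.589) = (288.197, 353.359) km/h.
Magnitude = |(288.197, 353.359)| = 455.982 km/h.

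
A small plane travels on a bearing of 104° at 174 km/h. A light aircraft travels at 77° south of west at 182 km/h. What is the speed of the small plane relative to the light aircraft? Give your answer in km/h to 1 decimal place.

249.6 km/h

Taking east as x and north as y: small plane velocity = (168.831, -42.094) km/h; light aircraft velocity = (-40.941, -177.335) km/h.
Velocity of small plane relative to light aircraft = (168.831, -42.094) − (-40.941, -177.335) = (209.773, 135.241) km/h.
Magnitude = |(209.773, 135.241)| = 249.589 km/h.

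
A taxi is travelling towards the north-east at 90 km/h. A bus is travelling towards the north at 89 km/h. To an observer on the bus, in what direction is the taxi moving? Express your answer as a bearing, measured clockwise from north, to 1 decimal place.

111.7°

Taking east as x and north as y: taxi velocity = (63.640, 63.640) km/h; bus velocity = (0.000, 89.000) km/h.
Velocity of taxi relative to bus = (63.640, 63.640) − (0.000, 89.000) = (63.640, -25.360) km/h.
Bearing = atan2(63.64, -25.36) = 111.73° clockwise from north.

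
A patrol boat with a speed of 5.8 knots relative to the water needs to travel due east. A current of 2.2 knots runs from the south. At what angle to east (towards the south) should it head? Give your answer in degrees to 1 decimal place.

The current pushes perpendicular to the desired track; the heading must have a component into the current equal to 2.2 knots: 5.8 sin θ = 2.2.
sin θ = 0.3793, so θ = 22.291°.

22.3°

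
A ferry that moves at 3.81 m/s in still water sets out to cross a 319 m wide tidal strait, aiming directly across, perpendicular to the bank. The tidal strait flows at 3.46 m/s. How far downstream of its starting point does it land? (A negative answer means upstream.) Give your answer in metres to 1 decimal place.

Perpendicular speed = 3.810 m/s; crossing time = 319 / 3.810 = 83.727 s.
Net downstream speed = 3.460 m/s.
Drift = 3.460 × 83.727 = 289.696 m (downstream).

289.7 m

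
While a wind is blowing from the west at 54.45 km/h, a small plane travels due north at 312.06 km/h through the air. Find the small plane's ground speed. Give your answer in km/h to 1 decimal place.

Taking east as x and north as y: velocity relative to the air = (0.000, 312.060) km/h; the air relative to ground = (54.450, 0.000) km/h.
Velocity relative to ground = (0.000, 312.060) + (54.450, 0.000) = (54.450, 312.060) km/h.
Speed = |(54.450, 312.060)| = 316.775 km/h.

316.8 km/h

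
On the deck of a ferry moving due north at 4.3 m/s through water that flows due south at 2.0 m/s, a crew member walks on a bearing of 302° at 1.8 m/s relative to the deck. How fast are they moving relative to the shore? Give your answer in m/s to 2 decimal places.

3.59 m/s

In east/north components (m/s): crew member relative to ferry = (-1.526, 0.954); ferry relative to water = (0.000, 4.300); water relative to ground = (0.000, -2.000).
Sum = (-1.526, 3.254) m/s.
Speed = |(-1.526, 3.254)| = 3.594 m/s.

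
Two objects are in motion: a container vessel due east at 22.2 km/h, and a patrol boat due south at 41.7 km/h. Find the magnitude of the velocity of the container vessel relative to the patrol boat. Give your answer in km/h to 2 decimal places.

47.24 km/h

Taking east as x and north as y: container vessel velocity = (22.200, 0.000) km/h; patrol boat velocity = (0.000, -41.700) km/h.
Velocity of container vessel relative to patrol boat = (22.200, 0.000) − (0.000, -41.700) = (22.200, 41.700) km/h.
Magnitude = |(22.200, 41.700)| = 47.241 km/h.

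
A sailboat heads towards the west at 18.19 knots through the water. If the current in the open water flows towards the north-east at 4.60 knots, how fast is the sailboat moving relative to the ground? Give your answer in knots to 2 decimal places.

Taking east as x and north as y: velocity relative to the water = (-18.190, 0.000) knots; the water relative to ground = (3.253, 3.253) knots.
Velocity relative to ground = (-18.190, 0.000) + (3.253, 3.253) = (-14.937, 3.253) knots.
Speed = |(-14.937, 3.253)| = 15.287 knots.

15.29 knots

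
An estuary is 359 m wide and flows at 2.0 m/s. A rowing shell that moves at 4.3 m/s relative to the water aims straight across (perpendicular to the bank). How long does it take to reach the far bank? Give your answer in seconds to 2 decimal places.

The component of the rowing shell's velocity perpendicular to the bank is 4.3 m/s.
The flow acts along the bank and has no component across it.
Time = 359 / 4.300 = 83.488 s.

83.49 s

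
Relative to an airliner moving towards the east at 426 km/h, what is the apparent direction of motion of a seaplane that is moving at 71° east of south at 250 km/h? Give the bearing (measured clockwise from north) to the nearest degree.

247°

Taking east as x and north as y: seaplane velocity = (236.380, -81.392) km/h; airliner velocity = (426.000, 0.000) km/h.
Velocity of seaplane relative to airliner = (236.380, -81.392) − (426.000, 0.000) = (-189.620, -81.392) km/h.
Bearing = atan2(-189.62, -81.39) = 246.77° clockwise from north.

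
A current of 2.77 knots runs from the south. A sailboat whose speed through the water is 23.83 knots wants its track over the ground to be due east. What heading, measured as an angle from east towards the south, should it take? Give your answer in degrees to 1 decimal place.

The current pushes perpendicular to the desired track; the heading must have a component into the current equal to 2.77 knots: 23.83 sin θ = 2.77.
sin θ = 0.1162, so θ = 6.675°.

6.7°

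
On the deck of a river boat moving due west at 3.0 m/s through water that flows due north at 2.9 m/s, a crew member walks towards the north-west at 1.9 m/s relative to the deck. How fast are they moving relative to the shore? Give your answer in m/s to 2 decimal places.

6.07 m/s

In east/north components (m/s): crew member relative to river boat = (-1.344, 1.344); river boat relative to water = (-3.000, 0.000); water relative to ground = (0.000, 2.900).
Sum = (-4.344, 4.244) m/s.
Speed = |(-4.344, 4.244)| = 6.072 m/s.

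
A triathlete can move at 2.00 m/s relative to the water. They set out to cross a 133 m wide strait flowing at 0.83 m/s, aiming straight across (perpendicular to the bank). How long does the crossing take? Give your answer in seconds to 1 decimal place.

The component of the triathlete's velocity perpendicular to the bank is 2.00 m/s.
The flow acts along the bank and has no component across it.
Time = 133 / 2.000 = 66.500 s.

66.5 s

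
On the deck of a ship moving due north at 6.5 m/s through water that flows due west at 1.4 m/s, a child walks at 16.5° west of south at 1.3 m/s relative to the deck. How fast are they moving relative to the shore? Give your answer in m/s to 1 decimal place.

5.5 m/s

In east/north components (m/s): child relative to ship = (-0.369, -1.246); ship relative to water = (0.000, 6.500); water relative to ground = (-1.400, 0.000).
Sum = (-1.769, 5.254) m/s.
Speed = |(-1.769, 5.254)| = 5.543 m/s.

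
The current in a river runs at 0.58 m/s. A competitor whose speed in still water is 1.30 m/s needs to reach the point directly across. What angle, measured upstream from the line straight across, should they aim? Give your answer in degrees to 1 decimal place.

26.5°

To cancel the current, the upstream component of the competitor's velocity must equal the flow: 1.30 sin θ = 0.58.
sin θ = 0.58 / 1.30 = 0.4462.
θ = arcsin(0.4462) = 26.497°.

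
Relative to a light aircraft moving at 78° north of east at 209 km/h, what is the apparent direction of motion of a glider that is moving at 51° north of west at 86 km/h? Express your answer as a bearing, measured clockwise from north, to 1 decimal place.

215.3°

Taking east as x and north as y: glider velocity = (-54.122, 66.835) km/h; light aircraft velocity = (43.454, 204.433) km/h.
Velocity of glider relative to light aircraft = (-54.122, 66.835) − (43.454, 204.433) = (-97.575, -137.598) km/h.
Bearing = atan2(-97.58, -137.60) = 215.34° clockwise from north.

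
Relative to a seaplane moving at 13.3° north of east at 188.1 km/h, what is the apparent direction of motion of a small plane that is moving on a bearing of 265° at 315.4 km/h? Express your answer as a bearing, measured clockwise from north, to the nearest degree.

262°

Taking east as x and north as y: small plane velocity = (-314.200, -27.489) km/h; seaplane velocity = (183.055, 43.272) km/h.
Velocity of small plane relative to seaplane = (-314.200, -27.489) − (183.055, 43.272) = (-497.255, -70.761) km/h.
Bearing = atan2(-497.25, -70.76) = 261.90° clockwise from north.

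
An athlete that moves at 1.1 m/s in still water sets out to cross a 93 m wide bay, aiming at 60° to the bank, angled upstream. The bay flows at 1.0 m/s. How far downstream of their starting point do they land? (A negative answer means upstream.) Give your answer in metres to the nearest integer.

44 m

Perpendicular speed = 0.953 m/s; crossing time = 93 / 0.953 = 97.625 s.
Net downstream speed = 0.450 m/s.
Drift = 0.450 × 97.625 = 43.931 m (downstream).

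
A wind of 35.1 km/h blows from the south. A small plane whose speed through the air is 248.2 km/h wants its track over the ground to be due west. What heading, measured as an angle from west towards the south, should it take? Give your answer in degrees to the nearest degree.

The wind pushes perpendicular to the desired track; the heading must have a component into the wind equal to 35.1 km/h: 248.2 sin θ = 35.1.
sin θ = 0.1414, so θ = 8.130°.

8°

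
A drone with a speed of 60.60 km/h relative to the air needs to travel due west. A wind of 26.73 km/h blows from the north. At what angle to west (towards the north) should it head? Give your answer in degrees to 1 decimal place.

26.2°

The wind pushes perpendicular to the desired track; the heading must have a component into the wind equal to 26.73 km/h: 60.60 sin θ = 26.73.
sin θ = 0.4411, so θ = 26.173°.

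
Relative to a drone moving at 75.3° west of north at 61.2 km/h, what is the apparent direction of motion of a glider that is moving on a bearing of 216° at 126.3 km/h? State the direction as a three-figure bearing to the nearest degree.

187°

Taking east as x and north as y: glider velocity = (-74.237, -102.179) km/h; drone velocity = (-59.197, 15.530) km/h.
Velocity of glider relative to drone = (-74.237, -102.179) − (-59.197, 15.530) = (-15.040, -117.709) km/h.
Bearing = atan2(-15.04, -117.71) = 187.28° clockwise from north.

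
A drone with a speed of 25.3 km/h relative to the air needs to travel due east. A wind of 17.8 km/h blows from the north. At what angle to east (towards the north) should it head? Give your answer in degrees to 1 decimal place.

44.7°

The wind pushes perpendicular to the desired track; the heading must have a component into the wind equal to 17.8 km/h: 25.3 sin θ = 17.8.
sin θ = 0.7036, so θ = 44.713°.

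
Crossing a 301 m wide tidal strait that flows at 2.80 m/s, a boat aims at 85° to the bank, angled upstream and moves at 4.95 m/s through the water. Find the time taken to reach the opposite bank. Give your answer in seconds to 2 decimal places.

The component of the boat's velocity perpendicular to the bank is 4.95 × sin 85° = 4.931 m/s.
Only the cross-stream component determines the crossing time; the current contributes nothing perpendicular to the bank.
Time = 301 / 4.931 = 61.040 s.

61.04 s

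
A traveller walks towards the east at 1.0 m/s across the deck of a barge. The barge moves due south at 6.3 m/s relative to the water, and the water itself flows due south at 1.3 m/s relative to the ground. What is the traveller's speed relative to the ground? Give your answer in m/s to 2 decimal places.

In east/north components (m/s): traveller relative to barge = (1.000, 0.000); barge relative to water = (0.000, -6.300); water relative to ground = (0.000, -1.300).
Sum = (1.000, -7.600) m/s.
Speed = |(1.000, -7.600)| = 7.666 m/s.

7.67 m/s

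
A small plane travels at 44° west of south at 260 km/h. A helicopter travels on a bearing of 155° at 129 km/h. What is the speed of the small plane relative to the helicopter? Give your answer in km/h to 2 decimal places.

Taking east as x and north as y: small plane velocity = (-180.611, -187.028) km/h; helicopter velocity = (54.518, -116.914) km/h.
Velocity of small plane relative to helicopter = (-180.611, -187.028) − (54.518, -116.914) = (-235.129, -70.115) km/h.
Magnitude = |(-235.129, -70.115)| = 245.360 km/h.

245.36 km/h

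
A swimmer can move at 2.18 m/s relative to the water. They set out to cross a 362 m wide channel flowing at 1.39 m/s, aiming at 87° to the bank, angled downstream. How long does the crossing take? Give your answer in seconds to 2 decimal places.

166.28 s

The component of the swimmer's velocity perpendicular to the bank is 2.18 × sin 87° = 2.177 m/s.
Only the cross-stream component determines the crossing time; the current contributes nothing perpendicular to the bank.
Time = 362 / 2.177 = 166.283 s.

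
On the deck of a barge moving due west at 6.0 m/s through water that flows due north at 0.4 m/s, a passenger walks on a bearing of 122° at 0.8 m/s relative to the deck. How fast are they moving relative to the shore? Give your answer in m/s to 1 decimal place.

5.3 m/s

In east/north components (m/s): passenger relative to barge = (0.678, -0.424); barge relative to water = (-6.000, 0.000); water relative to ground = (0.000, 0.400).
Sum = (-5.322, -0.024) m/s.
Speed = |(-5.322, -0.024)| = 5.322 m/s.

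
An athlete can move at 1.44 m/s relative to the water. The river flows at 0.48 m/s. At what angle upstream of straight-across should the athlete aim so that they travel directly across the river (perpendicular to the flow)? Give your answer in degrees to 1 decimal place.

19.5°

To cancel the current, the upstream component of the athlete's velocity must equal the flow: 1.44 sin θ = 0.48.
sin θ = 0.48 / 1.44 = 0.3333.
θ = arcsin(0.3333) = 19.471°.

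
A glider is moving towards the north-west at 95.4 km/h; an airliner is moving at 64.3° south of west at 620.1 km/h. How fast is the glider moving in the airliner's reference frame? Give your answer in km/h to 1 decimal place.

Taking east as x and north as y: glider velocity = (-67.458, 67.458) km/h; airliner velocity = (-268.912, -558.758) km/h.
Velocity of glider relative to airliner = (-67.458, 67.458) − (-268.912, -558.758) = (201.454, 626.216) km/h.
Magnitude = |(201.454, 626.216)| = 657.822 km/h.

657.8 km/h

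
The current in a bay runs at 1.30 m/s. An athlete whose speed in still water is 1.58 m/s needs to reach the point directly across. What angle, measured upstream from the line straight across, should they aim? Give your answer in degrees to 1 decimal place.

55.4°

To cancel the current, the upstream component of the athlete's velocity must equal the flow: 1.58 sin θ = 1.30.
sin θ = 1.30 / 1.58 = 0.8228.
θ = arcsin(0.8228) = 55.365°.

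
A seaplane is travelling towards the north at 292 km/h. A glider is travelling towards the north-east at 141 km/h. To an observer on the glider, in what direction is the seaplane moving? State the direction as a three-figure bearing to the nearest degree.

333°

Taking east as x and north as y: seaplane velocity = (0.000, 292.000) km/h; glider velocity = (99.702, 99.702) km/h.
Velocity of seaplane relative to glider = (0.000, 292.000) − (99.702, 99.702) = (-99.702, 192.298) km/h.
Bearing = atan2(-99.70, 192.30) = 332.59° clockwise from north.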